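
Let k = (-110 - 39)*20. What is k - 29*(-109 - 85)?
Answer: 2646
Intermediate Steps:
k = -2980 (k = -149*20 = -2980)
k - 29*(-109 - 85) = -2980 - 29*(-109 - 85) = -2980 - 29*(-194) = -2980 - 1*(-5626) = -2980 + 5626 = 2646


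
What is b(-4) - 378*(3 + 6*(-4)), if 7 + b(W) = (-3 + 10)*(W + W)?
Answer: 7875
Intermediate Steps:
b(W) = -7 + 14*W (b(W) = -7 + (-3 + 10)*(W + W) = -7 + 7*(2*W) = -7 + 14*W)
b(-4) - 378*(3 + 6*(-4)) = (-7 + 14*(-4)) - 378*(3 + 6*(-4)) = (-7 - 56) - 378*(3 - 24) = -63 - 378*(-21) = -63 + 7938 = 7875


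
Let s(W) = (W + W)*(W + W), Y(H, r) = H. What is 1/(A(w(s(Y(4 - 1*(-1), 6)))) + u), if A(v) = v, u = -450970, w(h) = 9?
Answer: -1/450961 ≈ -2.2175e-6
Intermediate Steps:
s(W) = 4*W² (s(W) = (2*W)*(2*W) = 4*W²)
1/(A(w(s(Y(4 - 1*(-1), 6)))) + u) = 1/(9 - 450970) = 1/(-450961) = -1/450961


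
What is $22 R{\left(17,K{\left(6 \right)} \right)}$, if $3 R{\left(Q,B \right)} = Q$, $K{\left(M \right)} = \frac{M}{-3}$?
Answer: $\frac{374}{3} \approx 124.67$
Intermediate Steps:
$K{\left(M \right)} = - \frac{M}{3}$ ($K{\left(M \right)} = M \left(- \frac{1}{3}\right) = - \frac{M}{3}$)
$R{\left(Q,B \right)} = \frac{Q}{3}$
$22 R{\left(17,K{\left(6 \right)} \right)} = 22 \cdot \frac{1}{3} \cdot 17 = 22 \cdot \frac{17}{3} = \frac{374}{3}$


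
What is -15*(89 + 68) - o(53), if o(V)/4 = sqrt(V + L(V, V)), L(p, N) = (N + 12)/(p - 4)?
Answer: -2355 - 44*sqrt(22)/7 ≈ -2384.5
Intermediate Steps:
L(p, N) = (12 + N)/(-4 + p)
o(V) = 4*sqrt(V + (12 + V)/(-4 + V))
-15*(89 + 68) - o(53) = -15*(89 + 68) - 4*sqrt((12 + 53 + 53*(-4 + 53))/(-4 + 53)) = -15*157 - 4*sqrt((12 + 53 + 53*49)/49) = -2355 - 4*sqrt((12 + 53 + 2597)/49) = -2355 - 4*sqrt((1/49)*2662) = -2355 - 4*sqrt(2662/49) = -2355 - 4*11*sqrt(22)/7 = -2355 - 44*sqrt(22)/7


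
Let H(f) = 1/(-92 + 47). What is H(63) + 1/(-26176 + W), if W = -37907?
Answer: -21376/961245 ≈ -0.022238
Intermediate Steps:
H(f) = -1/45 (H(f) = 1/(-45) = -1/45)
H(63) + 1/(-26176 + W) = -1/45 + 1/(-26176 - 37907) = -1/45 + 1/(-64083) = -1/45 - 1/64083 = -21376/961245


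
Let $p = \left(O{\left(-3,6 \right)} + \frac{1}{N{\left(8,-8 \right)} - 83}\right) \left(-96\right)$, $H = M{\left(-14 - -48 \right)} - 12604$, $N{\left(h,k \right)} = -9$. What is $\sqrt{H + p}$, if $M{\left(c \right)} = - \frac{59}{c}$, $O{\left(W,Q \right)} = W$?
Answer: $\frac{i \sqrt{7531952646}}{782} \approx 110.98 i$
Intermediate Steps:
$H = - \frac{428595}{34}$ ($H = - \frac{59}{-14 - -48} - 12604 = - \frac{59}{-14 + 48} - 12604 = - \frac{59}{34} - 12604 = - \frac{428595}{34} \approx -12606.0$)
$p = \frac{6648}{23}$ ($p = \left(-3 + \frac{1}{-9 - 83}\right) \left(-96\right) = \left(-3 + \frac{1}{-92}\right) \left(-96\right) = \left(-3 - \frac{1}{92}\right) \left(-96\right) = \left(- \frac{277}{92}\right) \left(-96\right) = \frac{6648}{23} \approx 289.04$)
$\sqrt{H + p} = \sqrt{- \frac{428595}{34} + \frac{6648}{23}} = \sqrt{- \frac{9631653}{782}} = \frac{i \sqrt{7531952646}}{782}$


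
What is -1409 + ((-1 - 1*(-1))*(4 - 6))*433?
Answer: -1409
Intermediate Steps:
-1409 + ((-1 - 1*(-1))*(4 - 6))*433 = -1409 + ((-1 + 1)*(-2))*433 = -1409 + (0*(-2))*433 = -1409 + 0*433 = -1409 + 0 = -1409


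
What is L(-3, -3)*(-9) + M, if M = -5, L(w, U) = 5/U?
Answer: 10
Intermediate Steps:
L(-3, -3)*(-9) + M = (5/(-3))*(-9) - 5 = (5*(-⅓))*(-9) - 5 = -5/3*(-9) - 5 = 15 - 5 = 10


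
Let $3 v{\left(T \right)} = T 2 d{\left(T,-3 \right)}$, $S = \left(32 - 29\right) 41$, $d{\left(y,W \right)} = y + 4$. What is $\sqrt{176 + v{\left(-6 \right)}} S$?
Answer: $246 \sqrt{46} \approx 1668.5$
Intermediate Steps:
$d{\left(y,W \right)} = 4 + y$
$S = 123$ ($S = 3 \cdot 41 = 123$)
$v{\left(T \right)} = \frac{2 T \left(4 + T\right)}{3}$ ($v{\left(T \right)} = \frac{T 2 \left(4 + T\right)}{3} = \frac{2 T \left(4 + T\right)}{3}$)
$\sqrt{176 + v{\left(-6 \right)}} S = \sqrt{176 + \frac{2}{3} \left(-6\right) \left(4 - 6\right)} 123 = \sqrt{176 + \frac{2}{3} \left(-6\right) \left(-2\right)} 123 = \sqrt{176 + 8} \cdot 123 = \sqrt{184} \cdot 123 = 2 \sqrt{46} \cdot 123 = 246 \sqrt{46}$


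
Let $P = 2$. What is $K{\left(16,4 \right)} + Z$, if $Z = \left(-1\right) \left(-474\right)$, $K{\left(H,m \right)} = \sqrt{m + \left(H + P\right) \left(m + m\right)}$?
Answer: $474 + 2 \sqrt{37} \approx 486.17$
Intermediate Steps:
$K{\left(H,m \right)} = \sqrt{m + 2 m \left(2 + H\right)}$ ($K{\left(H,m \right)} = \sqrt{m + \left(H + 2\right) \left(m + m\right)} = \sqrt{m + \left(2 + H\right) 2 m} = \sqrt{m + 2 m \left(2 + H\right)}$)
$Z = 474$
$K{\left(16,4 \right)} + Z = \sqrt{4 \left(5 + 2 \cdot 16\right)} + 474 = \sqrt{4 \left(5 + 32\right)} + 474 = \sqrt{4 \cdot 37} + 474 = \sqrt{148} + 474 = 2 \sqrt{37} + 474 = 474 + 2 \sqrt{37}$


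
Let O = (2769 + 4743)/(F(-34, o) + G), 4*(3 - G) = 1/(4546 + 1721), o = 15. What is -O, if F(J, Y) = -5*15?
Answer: 188310816/1804897 ≈ 104.33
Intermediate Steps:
G = 75203/25068 (G = 3 - 1/(4*(4546 + 1721)) = 3 - 1/4/6267 = 3 - 1/4*1/6267 = 3 - 1/25068 = 75203/25068 ≈ 3.0000)
F(J, Y) = -75
O = -188310816/1804897 (O = (2769 + 4743)/(-75 + 75203/25068) = 7512/(-1804897/25068) = 7512*(-25068/1804897) = -188310816/1804897 ≈ -104.33)
-O = -1*(-188310816/1804897) = 188310816/1804897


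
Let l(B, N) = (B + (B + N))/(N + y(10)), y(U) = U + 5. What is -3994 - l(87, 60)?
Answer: -99928/25 ≈ -3997.1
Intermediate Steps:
y(U) = 5 + U
l(B, N) = (N + 2*B)/(15 + N) (l(B, N) = (B + (B + N))/(N + (5 + 10)) = (N + 2*B)/(N + 15) = (N + 2*B)/(15 + N))
-3994 - l(87, 60) = -3994 - (60 + 2*87)/(15 + 60) = -3994 - (60 + 174)/75 = -3994 - 234/75 = -3994 - 1*78/25 = -3994 - 78/25 = -99928/25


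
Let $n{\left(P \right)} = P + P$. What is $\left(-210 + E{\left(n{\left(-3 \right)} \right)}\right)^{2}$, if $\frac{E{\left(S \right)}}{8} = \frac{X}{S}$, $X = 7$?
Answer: $\frac{432964}{9} \approx 48107.0$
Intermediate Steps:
$n{\left(P \right)} = 2 P$
$E{\left(S \right)} = \frac{56}{S}$ ($E{\left(S \right)} = 8 \frac{7}{S} = \frac{56}{S}$)
$\left(-210 + E{\left(n{\left(-3 \right)} \right)}\right)^{2} = \left(-210 + \frac{56}{2 \left(-3\right)}\right)^{2} = \left(-210 + \frac{56}{-6}\right)^{2} = \left(-210 + 56 \left(- \frac{1}{6}\right)\right)^{2} = \left(-210 - \frac{28}{3}\right)^{2} = \left(- \frac{658}{3}\right)^{2} = \frac{432964}{9}$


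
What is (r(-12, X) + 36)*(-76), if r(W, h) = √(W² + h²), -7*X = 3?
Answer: -2736 - 228*√785/7 ≈ -3648.6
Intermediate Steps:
X = -3/7 (X = -⅐*3 = -3/7 ≈ -0.42857)
(r(-12, X) + 36)*(-76) = (√((-12)² + (-3/7)²) + 36)*(-76) = (√(144 + 9/49) + 36)*(-76) = (√(7065/49) + 36)*(-76) = (3*√785/7 + 36)*(-76) = (36 + 3*√785/7)*(-76) = -2736 - 228*√785/7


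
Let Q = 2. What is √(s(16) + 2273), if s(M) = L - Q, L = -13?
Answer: √2258 ≈ 47.518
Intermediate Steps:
s(M) = -15 (s(M) = -13 - 1*2 = -13 - 2 = -15)
√(s(16) + 2273) = √(-15 + 2273) = √2258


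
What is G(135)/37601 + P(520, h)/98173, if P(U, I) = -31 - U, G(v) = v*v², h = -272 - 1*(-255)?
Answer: 12711667196/194284367 ≈ 65.428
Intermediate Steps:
h = -17 (h = -272 + 255 = -17)
G(v) = v³
G(135)/37601 + P(520, h)/98173 = 135³/37601 + (-31 - 1*520)/98173 = 2460375*(1/37601) + (-31 - 520)*(1/98173) = 2460375/37601 - 551*1/98173 = 2460375/37601 - 29/5167 = 12711667196/194284367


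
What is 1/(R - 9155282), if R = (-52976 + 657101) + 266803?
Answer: -1/8284354 ≈ -1.2071e-7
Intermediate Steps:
R = 870928 (R = 604125 + 266803 = 870928)
1/(R - 9155282) = 1/(870928 - 9155282) = 1/(-8284354) = -1/8284354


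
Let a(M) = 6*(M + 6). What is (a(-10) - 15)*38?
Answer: -1482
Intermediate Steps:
a(M) = 36 + 6*M (a(M) = 6*(6 + M) = 36 + 6*M)
(a(-10) - 15)*38 = ((36 + 6*(-10)) - 15)*38 = ((36 - 60) - 15)*38 = (-24 - 15)*38 = -39*38 = -1482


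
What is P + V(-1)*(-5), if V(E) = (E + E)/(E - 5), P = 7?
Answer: 16/3 ≈ 5.3333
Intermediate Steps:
V(E) = 2*E/(-5 + E) (V(E) = (2*E)/(-5 + E) = 2*E/(-5 + E))
P + V(-1)*(-5) = 7 + (2*(-1)/(-5 - 1))*(-5) = 7 + (2*(-1)/(-6))*(-5) = 7 + (2*(-1)*(-1/6))*(-5) = 7 + (1/3)*(-5) = 7 - 5/3 = 16/3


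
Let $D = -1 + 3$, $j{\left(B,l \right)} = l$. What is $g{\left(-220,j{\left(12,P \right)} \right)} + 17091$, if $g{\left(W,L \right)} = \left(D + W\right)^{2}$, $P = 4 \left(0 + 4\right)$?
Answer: $64615$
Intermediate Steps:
$P = 16$ ($P = 4 \cdot 4 = 16$)
$D = 2$
$g{\left(W,L \right)} = \left(2 + W\right)^{2}$
$g{\left(-220,j{\left(12,P \right)} \right)} + 17091 = \left(2 - 220\right)^{2} + 17091 = \left(-218\right)^{2} + 17091 = 47524 + 17091 = 64615$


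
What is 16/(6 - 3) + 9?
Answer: 43/3 ≈ 14.333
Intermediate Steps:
16/(6 - 3) + 9 = 16/3 + 9 = 43/3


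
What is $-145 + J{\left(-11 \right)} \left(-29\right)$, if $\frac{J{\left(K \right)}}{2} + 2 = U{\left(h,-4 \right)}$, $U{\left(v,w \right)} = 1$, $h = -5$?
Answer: $-87$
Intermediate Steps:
$J{\left(K \right)} = -2$ ($J{\left(K \right)} = -4 + 2 \cdot 1 = -4 + 2 = -2$)
$-145 + J{\left(-11 \right)} \left(-29\right) = -145 - -58 = -145 + 58 = -87$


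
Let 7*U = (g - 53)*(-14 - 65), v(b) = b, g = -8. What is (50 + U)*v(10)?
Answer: 51690/7 ≈ 7384.3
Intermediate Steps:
U = 4819/7 (U = ((-8 - 53)*(-14 - 65))/7 = (-61*(-79))/7 = (⅐)*4819 = 4819/7 ≈ 688.43)
(50 + U)*v(10) = (50 + 4819/7)*10 = (5169/7)*10 = 51690/7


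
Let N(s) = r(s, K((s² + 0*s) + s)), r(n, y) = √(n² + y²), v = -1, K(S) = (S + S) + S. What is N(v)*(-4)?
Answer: -4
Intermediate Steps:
K(S) = 3*S (K(S) = 2*S + S = 3*S)
N(s) = √(s² + (3*s + 3*s²)²) (N(s) = √(s² + (3*((s² + 0*s) + s))²) = √(s² + (3*((s² + 0) + s))²) = √(s² + (3*(s² + s))²) = √(s² + (3*(s + s²))²) = √(s² + (3*s + 3*s²)²))
N(v)*(-4) = √((-1)²*(1 + 9*(1 - 1)²))*(-4) = √(1*(1 + 9*0²))*(-4) = √(1*(1 + 9*0))*(-4) = √(1*(1 + 0))*(-4) = √(1*1)*(-4) = √1*(-4) = 1*(-4) = -4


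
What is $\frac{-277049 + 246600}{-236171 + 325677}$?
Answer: $- \frac{30449}{89506} \approx -0.34019$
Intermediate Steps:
$\frac{-277049 + 246600}{-236171 + 325677} = - \frac{30449}{89506}$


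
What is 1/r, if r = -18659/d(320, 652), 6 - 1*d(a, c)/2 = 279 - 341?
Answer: -136/18659 ≈ -0.0072887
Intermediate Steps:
d(a, c) = 136 (d(a, c) = 12 - 2*(279 - 341) = 12 - 2*(-62) = 12 + 124 = 136)
r = -18659/136 ≈ -137.20
1/r = 1/(-18659/136) = -136/18659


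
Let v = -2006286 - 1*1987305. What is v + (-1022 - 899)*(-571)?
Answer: -2896700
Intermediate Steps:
v = -3993591 (v = -2006286 - 1987305 = -3993591)
v + (-1022 - 899)*(-571) = -3993591 + (-1022 - 899)*(-571) = -3993591 - 1921*(-571) = -3993591 + 1096891 = -2896700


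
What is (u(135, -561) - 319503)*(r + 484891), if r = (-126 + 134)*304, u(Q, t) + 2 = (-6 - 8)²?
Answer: -155606619807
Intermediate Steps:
u(Q, t) = 194 (u(Q, t) = -2 + (-6 - 8)² = -2 + (-14)² = -2 + 196 = 194)
r = 2432 (r = 8*304 = 2432)
(u(135, -561) - 319503)*(r + 484891) = (194 - 319503)*(2432 + 484891) = -319309*487323 = -155606619807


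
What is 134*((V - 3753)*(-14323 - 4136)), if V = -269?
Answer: 9948441132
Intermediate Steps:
134*((V - 3753)*(-14323 - 4136)) = 134*((-269 - 3753)*(-14323 - 4136)) = 134*(-4022*(-18459)) = 134*74242098 = 9948441132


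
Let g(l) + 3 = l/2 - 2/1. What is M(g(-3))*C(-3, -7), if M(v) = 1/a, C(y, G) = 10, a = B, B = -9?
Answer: -10/9 ≈ -1.1111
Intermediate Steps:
a = -9
g(l) = -5 + l/2 (g(l) = -3 + (l/2 - 2/1) = -3 + (l*(½) - 2*1) = -3 + (l/2 - 2) = -3 + (-2 + l/2) = -5 + l/2)
M(v) = -⅑ (M(v) = 1/(-9) = -⅑)
M(g(-3))*C(-3, -7) = -⅑*10 = -10/9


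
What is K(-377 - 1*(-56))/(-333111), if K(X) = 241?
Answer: -241/333111 ≈ -0.00072348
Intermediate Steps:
K(-377 - 1*(-56))/(-333111) = 241/(-333111) = 241*(-1/333111) = -241/333111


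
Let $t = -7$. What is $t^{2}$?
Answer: $49$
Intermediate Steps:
$t^{2} = \left(-7\right)^{2} = 49$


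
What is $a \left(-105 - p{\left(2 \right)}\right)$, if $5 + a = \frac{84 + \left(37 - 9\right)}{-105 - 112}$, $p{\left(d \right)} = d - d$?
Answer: $\frac{17955}{31} \approx 579.19$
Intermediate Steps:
$p{\left(d \right)} = 0$
$a = - \frac{171}{31}$ ($a = -5 + \frac{84 + \left(37 - 9\right)}{-105 - 112} = -5 + \frac{84 + 28}{-217} = -5 + 112 \left(- \frac{1}{217}\right) = -5 - \frac{16}{31} = - \frac{171}{31} \approx -5.5161$)
$a \left(-105 - p{\left(2 \right)}\right) = - \frac{171 \left(-105 - 0\right)}{31} = - \frac{171 \left(-105 + 0\right)}{31} = \left(- \frac{171}{31}\right) \left(-105\right) = \frac{17955}{31}$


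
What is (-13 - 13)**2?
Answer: 676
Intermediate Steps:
(-13 - 13)**2 = (-26)**2 = 676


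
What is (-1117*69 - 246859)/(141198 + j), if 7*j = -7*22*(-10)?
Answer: -161966/70709 ≈ -2.2906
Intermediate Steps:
j = 220 (j = (-7*22*(-10))/7 = (-154*(-10))/7 = (1/7)*1540 = 220)
(-1117*69 - 246859)/(141198 + j) = (-1117*69 - 246859)/(141198 + 220) = (-77073 - 246859)/141418 = -323932*1/141418 = -161966/70709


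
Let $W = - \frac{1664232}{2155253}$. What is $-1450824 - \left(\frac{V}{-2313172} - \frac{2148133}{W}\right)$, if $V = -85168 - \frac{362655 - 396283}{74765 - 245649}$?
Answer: $- \frac{1462442715339832778149}{345506524035384} \approx -4.2328 \cdot 10^{6}$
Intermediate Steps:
$W = - \frac{1664232}{2155253}$ ($W = \left(-1664232\right) \frac{1}{2155253} = - \frac{1664232}{2155253} \approx -0.77217$)
$V = - \frac{519781505}{6103}$ ($V = -85168 - - \frac{33628}{-170884} = -85168 - \left(-33628\right) \left(- \frac{1}{170884}\right) = -85168 - \frac{1201}{6103} = - \frac{519781505}{6103} \approx -85168.0$)
$-1450824 - \left(\frac{V}{-2313172} - \frac{2148133}{W}\right) = -1450824 - \left(- \frac{519781505}{6103 \left(-2313172\right)} - \frac{2148133}{- \frac{1664232}{2155253}}\right) = -1450824 - \left(\left(- \frac{519781505}{6103}\right) \left(- \frac{1}{2313172}\right) - - \frac{4629770092649}{1664232}\right) = -1450824 - \left(\frac{519781505}{14117288716} + \frac{4629770092649}{1664232}\right) = -1450824 - \frac{961173558112720821733}{345506524035384} = - \frac{1462442715339832778149}{345506524035384}$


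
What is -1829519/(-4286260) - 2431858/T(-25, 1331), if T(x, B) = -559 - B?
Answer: 1042703346199/810103140 ≈ 1287.1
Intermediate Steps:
-1829519/(-4286260) - 2431858/T(-25, 1331) = -1829519/(-4286260) - 2431858/(-559 - 1*1331) = -1829519*(-1/4286260) - 2431858/(-559 - 1331) = 1829519/4286260 - 2431858/(-1890) = 1829519/4286260 - 2431858*(-1/1890) = 1829519/4286260 + 1215929/945 = 1042703346199/810103140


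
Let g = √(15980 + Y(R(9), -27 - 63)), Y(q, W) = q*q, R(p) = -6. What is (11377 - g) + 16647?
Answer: 28024 - 4*√1001 ≈ 27897.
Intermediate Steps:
Y(q, W) = q²
g = 4*√1001 (g = √(15980 + (-6)²) = √(15980 + 36) = √16016 = 4*√1001 ≈ 126.55)
(11377 - g) + 16647 = (11377 - 4*√1001) + 16647 = 28024 - 4*√1001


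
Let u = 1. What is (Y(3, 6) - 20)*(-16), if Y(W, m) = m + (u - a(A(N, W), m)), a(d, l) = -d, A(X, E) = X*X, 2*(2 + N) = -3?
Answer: 12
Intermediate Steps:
N = -7/2 (N = -2 + (½)*(-3) = -2 - 3/2 = -7/2 ≈ -3.5000)
A(X, E) = X²
Y(W, m) = 53/4 + m (Y(W, m) = m + (1 - (-1)*(-7/2)²) = m + (1 - (-1)*49/4) = m + (1 - 1*(-49/4)) = m + (1 + 49/4) = m + 53/4 = 53/4 + m)
(Y(3, 6) - 20)*(-16) = ((53/4 + 6) - 20)*(-16) = (77/4 - 20)*(-16) = -¾*(-16) = 12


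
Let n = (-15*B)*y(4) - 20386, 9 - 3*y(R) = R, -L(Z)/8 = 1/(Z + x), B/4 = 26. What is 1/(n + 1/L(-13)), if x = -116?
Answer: -8/183759 ≈ -4.3535e-5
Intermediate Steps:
B = 104 (B = 4*26 = 104)
L(Z) = -8/(-116 + Z) (L(Z) = -8/(Z - 116) = -8/(-116 + Z))
y(R) = 3 - R/3
n = -22986 (n = (-15*104)*(3 - ⅓*4) - 20386 = -1560*(3 - 4/3) - 20386 = -1560*5/3 - 20386 = -2600 - 20386 = -22986)
1/(n + 1/L(-13)) = 1/(-22986 + 1/(-8/(-116 - 13))) = 1/(-22986 + 1/(-8/(-129))) = 1/(-22986 + 1/(-8*(-1/129))) = 1/(-22986 + 1/(8/129)) = 1/(-22986 + 129/8) = 1/(-183759/8) = -8/183759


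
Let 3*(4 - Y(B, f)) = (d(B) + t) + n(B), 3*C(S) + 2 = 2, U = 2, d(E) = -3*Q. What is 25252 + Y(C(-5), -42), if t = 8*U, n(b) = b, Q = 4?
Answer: 75764/3 ≈ 25255.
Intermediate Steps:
d(E) = -12 (d(E) = -3*4 = -12)
C(S) = 0 (C(S) = -⅔ + (⅓)*2 = -⅔ + ⅔ = 0)
t = 16 (t = 8*2 = 16)
Y(B, f) = 8/3 - B/3 (Y(B, f) = 4 - ((-12 + 16) + B)/3 = 4 - (4 + B)/3 = 4 + (-4/3 - B/3) = 8/3 - B/3)
25252 + Y(C(-5), -42) = 25252 + (8/3 - ⅓*0) = 25252 + (8/3 + 0) = 25252 + 8/3 = 75764/3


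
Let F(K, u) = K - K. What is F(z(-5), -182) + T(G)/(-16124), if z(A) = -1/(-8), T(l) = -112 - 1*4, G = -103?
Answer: 1/139 ≈ 0.0071942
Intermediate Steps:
T(l) = -116 (T(l) = -112 - 4 = -116)
z(A) = 1/8 (z(A) = -1*(-1/8) = 1/8)
F(K, u) = 0
F(z(-5), -182) + T(G)/(-16124) = 0 - 116/(-16124) = 0 - 116*(-1/16124) = 0 + 1/139 = 1/139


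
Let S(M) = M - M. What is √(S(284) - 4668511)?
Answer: I*√4668511 ≈ 2160.7*I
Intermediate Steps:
S(M) = 0
√(S(284) - 4668511) = √(0 - 4668511) = √(-4668511) = I*√4668511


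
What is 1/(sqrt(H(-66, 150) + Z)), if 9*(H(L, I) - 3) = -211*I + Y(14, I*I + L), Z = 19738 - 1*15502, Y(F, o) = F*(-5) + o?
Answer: 3*sqrt(28865)/28865 ≈ 0.017658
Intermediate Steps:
Y(F, o) = o - 5*F (Y(F, o) = -5*F + o = o - 5*F)
Z = 4236 (Z = 19738 - 15502 = 4236)
H(L, I) = -43/9 - 211*I/9 + L/9 + I**2/9 (H(L, I) = 3 + (-211*I + ((I*I + L) - 5*14))/9 = 3 + (-211*I + ((I**2 + L) - 70))/9 = 3 + (-211*I + ((L + I**2) - 70))/9 = 3 + (-211*I + (-70 + L + I**2))/9 = 3 + (-70 + L + I**2 - 211*I)/9 = 3 + (-70/9 - 211*I/9 + L/9 + I**2/9) = -43/9 - 211*I/9 + L/9 + I**2/9)
1/(sqrt(H(-66, 150) + Z)) = 1/(sqrt((-43/9 - 211/9*150 + (1/9)*(-66) + (1/9)*150**2) + 4236)) = 1/(sqrt((-43/9 - 10550/3 - 22/3 + (1/9)*22500) + 4236)) = 1/(sqrt((-43/9 - 10550/3 - 22/3 + 2500) + 4236)) = 1/(sqrt(-9259/9 + 4236)) = 1/(sqrt(28865/9)) = 1/(sqrt(28865)/3) = 3*sqrt(28865)/28865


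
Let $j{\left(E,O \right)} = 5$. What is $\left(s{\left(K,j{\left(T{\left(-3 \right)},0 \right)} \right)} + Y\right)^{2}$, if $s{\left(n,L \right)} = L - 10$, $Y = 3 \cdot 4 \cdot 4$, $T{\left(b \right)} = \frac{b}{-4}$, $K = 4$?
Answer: $1849$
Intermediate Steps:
$T{\left(b \right)} = - \frac{b}{4}$ ($T{\left(b \right)} = b \left(- \frac{1}{4}\right) = - \frac{b}{4}$)
$Y = 48$ ($Y = 12 \cdot 4 = 48$)
$s{\left(n,L \right)} = -10 + L$
$\left(s{\left(K,j{\left(T{\left(-3 \right)},0 \right)} \right)} + Y\right)^{2} = \left(\left(-10 + 5\right) + 48\right)^{2} = \left(-5 + 48\right)^{2} = 43^{2} = 1849$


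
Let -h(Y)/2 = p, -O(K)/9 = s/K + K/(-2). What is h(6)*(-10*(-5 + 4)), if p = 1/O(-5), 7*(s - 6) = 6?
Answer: 1400/711 ≈ 1.9691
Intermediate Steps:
s = 48/7 (s = 6 + (⅐)*6 = 6 + 6/7 = 48/7 ≈ 6.8571)
O(K) = -432/(7*K) + 9*K/2 (O(K) = -9*(48/(7*K) + K/(-2)) = -9*(48/(7*K) + K*(-½)) = -9*(48/(7*K) - K/2) = -9*(-K/2 + 48/(7*K)) = -432/(7*K) + 9*K/2)
p = -70/711 (p = 1/((9/14)*(-96 + 7*(-5)²)/(-5)) = 1/((9/14)*(-⅕)*(-96 + 7*25)) = 1/((9/14)*(-⅕)*(-96 + 175)) = 1/((9/14)*(-⅕)*79) = 1/(-711/70) = -70/711 ≈ -0.098453)
h(Y) = 140/711 (h(Y) = -2*(-70/711) = 140/711)
h(6)*(-10*(-5 + 4)) = 140*(-10*(-5 + 4))/711 = 140*(-10*(-1))/711 = (140/711)*10 = 1400/711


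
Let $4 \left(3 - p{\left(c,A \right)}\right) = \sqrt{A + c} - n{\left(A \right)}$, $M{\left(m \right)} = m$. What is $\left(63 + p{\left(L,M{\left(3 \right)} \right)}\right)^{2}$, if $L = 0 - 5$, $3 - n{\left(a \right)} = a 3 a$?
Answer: $\frac{\left(240 - i \sqrt{2}\right)^{2}}{16} \approx 3599.9 - 42.426 i$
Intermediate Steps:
$n{\left(a \right)} = 3 - 3 a^{2}$ ($n{\left(a \right)} = 3 - a 3 a = 3 - 3 a^{2}$)
$L = -5$ ($L = 0 - 5 = -5$)
$p{\left(c,A \right)} = \frac{15}{4} - \frac{3 A^{2}}{4} - \frac{\sqrt{A + c}}{4}$ ($p{\left(c,A \right)} = 3 - \frac{\sqrt{A + c} - \left(3 - 3 A^{2}\right)}{4} = 3 - \frac{\sqrt{A + c} + \left(-3 + 3 A^{2}\right)}{4} = 3 - \frac{-3 + \sqrt{A + c} + 3 A^{2}}{4} = 3 - \left(- \frac{3}{4} + \frac{\sqrt{A + c}}{4} + \frac{3 A^{2}}{4}\right) = \frac{15}{4} - \frac{3 A^{2}}{4} - \frac{\sqrt{A + c}}{4}$)
$\left(63 + p{\left(L,M{\left(3 \right)} \right)}\right)^{2} = \left(63 - \left(- \frac{15}{4} + \frac{27}{4} + \frac{\sqrt{3 - 5}}{4}\right)\right)^{2} = \left(63 - \left(3 + \frac{i \sqrt{2}}{4}\right)\right)^{2} = \left(60 - \frac{i \sqrt{2}}{4}\right)^{2}$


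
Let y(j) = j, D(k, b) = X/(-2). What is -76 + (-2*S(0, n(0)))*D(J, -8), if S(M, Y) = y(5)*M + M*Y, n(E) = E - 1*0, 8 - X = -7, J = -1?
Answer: -76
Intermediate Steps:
X = 15 (X = 8 - 1*(-7) = 8 + 7 = 15)
D(k, b) = -15/2 (D(k, b) = 15/(-2) = 15*(-½) = -15/2)
n(E) = E (n(E) = E + 0 = E)
S(M, Y) = 5*M + M*Y
-76 + (-2*S(0, n(0)))*D(J, -8) = -76 - 0*(5 + 0)*(-15/2) = -76 - 0*5*(-15/2) = -76 - 2*0*(-15/2) = -76 + 0*(-15/2) = -76 + 0 = -76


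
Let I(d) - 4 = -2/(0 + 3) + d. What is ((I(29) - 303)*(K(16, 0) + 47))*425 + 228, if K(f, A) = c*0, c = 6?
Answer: -16219016/3 ≈ -5.4063e+6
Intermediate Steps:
K(f, A) = 0 (K(f, A) = 6*0 = 0)
I(d) = 10/3 + d (I(d) = 4 + (-2/(0 + 3) + d) = 4 + (-2/3 + d) = 4 + ((⅓)*(-2) + d) = 4 + (-⅔ + d) = 10/3 + d)
((I(29) - 303)*(K(16, 0) + 47))*425 + 228 = (((10/3 + 29) - 303)*(0 + 47))*425 + 228 = ((97/3 - 303)*47)*425 + 228 = -812/3*47*425 + 228 = -38164/3*425 + 228 = -16219700/3 + 228 = -16219016/3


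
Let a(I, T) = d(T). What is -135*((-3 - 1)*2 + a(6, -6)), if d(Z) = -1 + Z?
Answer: 2025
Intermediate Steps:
a(I, T) = -1 + T
-135*((-3 - 1)*2 + a(6, -6)) = -135*((-3 - 1)*2 + (-1 - 6)) = -135*(-4*2 - 7) = -135*(-8 - 7) = -135*(-15) = 2025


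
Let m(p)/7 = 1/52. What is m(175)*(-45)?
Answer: -315/52 ≈ -6.0577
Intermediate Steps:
m(p) = 7/52
m(175)*(-45) = (7/52)*(-45) = -315/52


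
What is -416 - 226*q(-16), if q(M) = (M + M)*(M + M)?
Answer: -231840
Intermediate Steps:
q(M) = 4*M**2 (q(M) = (2*M)*(2*M) = 4*M**2)
-416 - 226*q(-16) = -416 - 904*(-16)**2 = -416 - 904*256 = -416 - 226*1024 = -416 - 231424 = -231840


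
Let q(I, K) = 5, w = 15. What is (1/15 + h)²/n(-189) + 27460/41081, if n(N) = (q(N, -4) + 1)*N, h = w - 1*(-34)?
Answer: -7623497188/5240908575 ≈ -1.4546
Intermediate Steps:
h = 49 (h = 15 - 1*(-34) = 15 + 34 = 49)
n(N) = 6*N (n(N) = (5 + 1)*N = 6*N)
(1/15 + h)²/n(-189) + 27460/41081 = (1/15 + 49)²/((6*(-189))) + 27460/41081 = (1/15 + 49)²/(-1134) + 27460*(1/41081) = (736/15)²*(-1/1134) + 27460/41081 = (541696/225)*(-1/1134) + 27460/41081 = -270848/127575 + 27460/41081 = -7623497188/5240908575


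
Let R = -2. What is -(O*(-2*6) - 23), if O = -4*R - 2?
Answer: 95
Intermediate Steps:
O = 6 (O = -4*(-2) - 2 = 8 - 2 = 6)
-(O*(-2*6) - 23) = -(6*(-2*6) - 23) = -(6*(-12) - 23) = -(-72 - 23) = -1*(-95) = 95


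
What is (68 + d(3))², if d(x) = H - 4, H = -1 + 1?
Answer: 4096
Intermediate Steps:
H = 0
d(x) = -4 (d(x) = 0 - 4 = -4)
(68 + d(3))² = (68 - 4)² = 64² = 4096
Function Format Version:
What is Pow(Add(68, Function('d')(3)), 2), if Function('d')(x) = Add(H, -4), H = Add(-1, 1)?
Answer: 4096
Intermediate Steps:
H = 0
Function('d')(x) = -4 (Function('d')(x) = Add(0, -4) = -4)
Pow(Add(68, Function('d')(3)), 2) = Pow(Add(68, -4), 2) = Pow(64, 2) = 4096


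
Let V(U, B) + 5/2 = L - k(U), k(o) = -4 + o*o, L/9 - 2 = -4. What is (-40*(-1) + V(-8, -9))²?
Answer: 6561/4 ≈ 1640.3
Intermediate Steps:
L = -18 (L = 18 + 9*(-4) = 18 - 36 = -18)
k(o) = -4 + o²
V(U, B) = -33/2 - U² (V(U, B) = -5/2 + (-18 - (-4 + U²)) = -5/2 + (-18 + (4 - U²)) = -5/2 + (-14 - U²) = -33/2 - U²)
(-40*(-1) + V(-8, -9))² = (-40*(-1) + (-33/2 - 1*(-8)²))² = (40 + (-33/2 - 1*64))² = (40 + (-33/2 - 64))² = (40 - 161/2)² = (-81/2)² = 6561/4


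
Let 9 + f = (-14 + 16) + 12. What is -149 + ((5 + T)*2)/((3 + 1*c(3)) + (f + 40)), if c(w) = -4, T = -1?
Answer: -1637/11 ≈ -148.82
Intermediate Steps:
f = 5 (f = -9 + ((-14 + 16) + 12) = -9 + (2 + 12) = -9 + 14 = 5)
-149 + ((5 + T)*2)/((3 + 1*c(3)) + (f + 40)) = -149 + ((5 - 1)*2)/((3 + 1*(-4)) + (5 + 40)) = -149 + (4*2)/((3 - 4) + 45) = -149 + 8/(-1 + 45) = -149 + 8/44 = -149 + (1/44)*8 = -149 + 2/11 = -1637/11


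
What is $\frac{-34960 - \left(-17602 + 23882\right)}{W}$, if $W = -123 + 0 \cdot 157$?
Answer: $\frac{41240}{123} \approx 335.28$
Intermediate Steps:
$W = -123$ ($W = -123 + 0 = -123$)
$\frac{-34960 - \left(-17602 + 23882\right)}{W} = \frac{-34960 - \left(-17602 + 23882\right)}{-123} = \left(-34960 - 6280\right) \left(- \frac{1}{123}\right) = \left(-41240\right) \left(- \frac{1}{123}\right) = \frac{41240}{123}$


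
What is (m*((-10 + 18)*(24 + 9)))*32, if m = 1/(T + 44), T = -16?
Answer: 2112/7 ≈ 301.71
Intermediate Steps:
m = 1/28 (m = 1/(-16 + 44) = 1/28 ≈ 0.035714)
(m*((-10 + 18)*(24 + 9)))*32 = (((-10 + 18)*(24 + 9))/28)*32 = ((8*33)/28)*32 = ((1/28)*264)*32 = (66/7)*32 = 2112/7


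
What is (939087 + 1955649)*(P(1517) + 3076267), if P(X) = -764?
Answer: 8902769252208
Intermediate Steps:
(939087 + 1955649)*(P(1517) + 3076267) = (939087 + 1955649)*(-764 + 3076267) = 2894736*3075503 = 8902769252208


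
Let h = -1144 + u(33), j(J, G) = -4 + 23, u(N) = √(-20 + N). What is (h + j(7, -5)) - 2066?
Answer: -3191 + √13 ≈ -3187.4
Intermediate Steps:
j(J, G) = 19
h = -1144 + √13 (h = -1144 + √(-20 + 33) = -1144 + √13 ≈ -1140.4)
(h + j(7, -5)) - 2066 = ((-1144 + √13) + 19) - 2066 = (-1125 + √13) - 2066 = -3191 + √13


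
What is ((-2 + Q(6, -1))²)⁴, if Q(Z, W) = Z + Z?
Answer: 100000000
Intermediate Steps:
Q(Z, W) = 2*Z
((-2 + Q(6, -1))²)⁴ = ((-2 + 2*6)²)⁴ = ((-2 + 12)²)⁴ = (10²)⁴ = 100⁴ = 100000000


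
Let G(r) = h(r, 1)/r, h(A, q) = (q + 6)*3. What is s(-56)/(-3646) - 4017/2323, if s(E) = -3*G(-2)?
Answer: -29438313/16939316 ≈ -1.7379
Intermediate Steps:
h(A, q) = 18 + 3*q (h(A, q) = (6 + q)*3 = 18 + 3*q)
G(r) = 21/r (G(r) = (18 + 3*1)/r = (18 + 3)/r = 21/r)
s(E) = 63/2 (s(E) = -63/(-2) = -63*(-1)/2 = -3*(-21/2) = 63/2)
s(-56)/(-3646) - 4017/2323 = (63/2)/(-3646) - 4017/2323 = (63/2)*(-1/3646) - 4017*1/2323 = -63/7292 - 4017/2323 = -29438313/16939316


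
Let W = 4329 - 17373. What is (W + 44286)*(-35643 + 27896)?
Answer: -242031774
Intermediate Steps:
W = -13044
(W + 44286)*(-35643 + 27896) = (-13044 + 44286)*(-35643 + 27896) = 31242*(-7747) = -242031774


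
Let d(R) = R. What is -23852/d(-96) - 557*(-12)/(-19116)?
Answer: 3161897/12744 ≈ 248.11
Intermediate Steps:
-23852/d(-96) - 557*(-12)/(-19116) = -23852/(-96) - 557*(-12)/(-19116) = -23852*(-1/96) + 6684*(-1/19116) = 5963/24 - 557/1593 = 3161897/12744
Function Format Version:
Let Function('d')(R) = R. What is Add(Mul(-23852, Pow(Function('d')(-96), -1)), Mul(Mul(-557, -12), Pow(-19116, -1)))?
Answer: Rational(3161897, 12744) ≈ 248.11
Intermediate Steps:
Add(Mul(-23852, Pow(Function('d')(-96), -1)), Mul(Mul(-557, -12), Pow(-19116, -1))) = Add(Mul(-23852, Pow(-96, -1)), Mul(Mul(-557, -12), Pow(-19116, -1))) = Add(Mul(-23852, Rational(-1, 96)), Mul(6684, Rational(-1, 19116))) = Add(Rational(5963, 24), Rational(-557, 1593)) = Rational(3161897, 12744)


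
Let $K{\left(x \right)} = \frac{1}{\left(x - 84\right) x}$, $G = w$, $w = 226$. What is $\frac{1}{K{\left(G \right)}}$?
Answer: $32092$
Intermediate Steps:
$G = 226$
$K{\left(x \right)} = \frac{1}{x \left(-84 + x\right)}$ ($K{\left(x \right)} = \frac{1}{\left(-84 + x\right) x} = \frac{1}{x \left(-84 + x\right)}$)
$\frac{1}{K{\left(G \right)}} = \frac{1}{\frac{1}{226} \frac{1}{-84 + 226}} = \frac{1}{\frac{1}{226} \cdot \frac{1}{142}} = \frac{1}{\frac{1}{32092}} = 32092$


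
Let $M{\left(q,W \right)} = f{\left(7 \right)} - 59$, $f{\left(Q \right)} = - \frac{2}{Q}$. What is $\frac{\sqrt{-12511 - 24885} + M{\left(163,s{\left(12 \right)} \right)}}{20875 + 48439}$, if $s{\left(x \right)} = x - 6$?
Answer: $- \frac{415}{485198} + \frac{i \sqrt{9349}}{34657} \approx -0.00085532 + 0.0027899 i$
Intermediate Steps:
$s{\left(x \right)} = -6 + x$
$M{\left(q,W \right)} = - \frac{415}{7}$ ($M{\left(q,W \right)} = - \frac{2}{7} - 59 = - \frac{415}{7}$)
$\frac{\sqrt{-12511 - 24885} + M{\left(163,s{\left(12 \right)} \right)}}{20875 + 48439} = \frac{\sqrt{-12511 - 24885} - \frac{415}{7}}{20875 + 48439} = \frac{\sqrt{-37396} - \frac{415}{7}}{69314} = \left(2 i \sqrt{9349} - \frac{415}{7}\right) \frac{1}{69314} = \left(- \frac{415}{7} + 2 i \sqrt{9349}\right) \frac{1}{69314} = - \frac{415}{485198} + \frac{i \sqrt{9349}}{34657}$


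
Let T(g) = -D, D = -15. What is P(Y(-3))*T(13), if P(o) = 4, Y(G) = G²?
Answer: 60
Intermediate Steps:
T(g) = 15 (T(g) = -1*(-15) = 15)
P(Y(-3))*T(13) = 4*15 = 60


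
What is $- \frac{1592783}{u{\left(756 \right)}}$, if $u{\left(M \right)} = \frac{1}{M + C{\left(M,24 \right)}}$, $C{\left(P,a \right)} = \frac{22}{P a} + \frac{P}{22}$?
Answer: $- \frac{125626122533687}{99792} \approx -1.2589 \cdot 10^{9}$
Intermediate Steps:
$C{\left(P,a \right)} = \frac{P}{22} + \frac{22}{P a}$ ($C{\left(P,a \right)} = 22 \frac{1}{P a} + P \frac{1}{22} = \frac{22}{P a} + \frac{P}{22} = \frac{P}{22} + \frac{22}{P a}$)
$u{\left(M \right)} = \frac{1}{\frac{11}{12 M} + \frac{23 M}{22}}$ ($u{\left(M \right)} = \frac{1}{M + \left(\frac{M}{22} + \frac{22}{M 24}\right)} = \frac{1}{M + \left(\frac{M}{22} + 22 \frac{1}{M} \frac{1}{24}\right)} = \frac{1}{M + \left(\frac{M}{22} + \frac{11}{12 M}\right)} = \frac{1}{\frac{11}{12 M} + \frac{23 M}{22}}$)
$- \frac{1592783}{u{\left(756 \right)}} = - \frac{1592783}{132 \cdot 756 \frac{1}{121 + 138 \cdot 756^{2}}} = - \frac{1592783}{132 \cdot 756 \frac{1}{121 + 138 \cdot 571536}} = - \frac{1592783}{132 \cdot 756 \frac{1}{121 + 78871968}} = - \frac{1592783}{132 \cdot 756 \cdot \frac{1}{78872089}} = - \frac{1592783}{\frac{99792}{78872089}} = \left(-1592783\right) \frac{78872089}{99792} = - \frac{125626122533687}{99792}$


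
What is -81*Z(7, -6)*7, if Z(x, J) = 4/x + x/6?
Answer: -1971/2 ≈ -985.50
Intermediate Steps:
Z(x, J) = 4/x + x/6 (Z(x, J) = 4/x + x*(⅙) = 4/x + x/6)
-81*Z(7, -6)*7 = -81*(4/7 + (⅙)*7)*7 = -81*(4*(⅐) + 7/6)*7 = -81*(4/7 + 7/6)*7 = -81*73/42*7 = -1971/14*7 = -1971/2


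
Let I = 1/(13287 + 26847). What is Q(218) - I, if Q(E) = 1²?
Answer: 40133/40134 ≈ 0.99998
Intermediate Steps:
I = 1/40134 ≈ 2.4917e-5
Q(E) = 1
Q(218) - I = 1 - 1*1/40134 = 1 - 1/40134 = 40133/40134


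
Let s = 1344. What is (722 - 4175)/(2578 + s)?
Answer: -3453/3922 ≈ -0.88042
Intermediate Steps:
(722 - 4175)/(2578 + s) = (722 - 4175)/(2578 + 1344) = -3453/3922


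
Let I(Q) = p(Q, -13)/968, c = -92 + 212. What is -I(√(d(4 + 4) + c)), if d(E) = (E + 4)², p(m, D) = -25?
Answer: 25/968 ≈ 0.025826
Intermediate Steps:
c = 120
d(E) = (4 + E)²
I(Q) = -25/968
-I(√(d(4 + 4) + c)) = -1*(-25/968) = 25/968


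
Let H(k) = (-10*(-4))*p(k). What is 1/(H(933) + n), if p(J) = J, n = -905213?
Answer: -1/867893 ≈ -1.1522e-6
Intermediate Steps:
H(k) = 40*k (H(k) = (-10*(-4))*k = 40*k)
1/(H(933) + n) = 1/(40*933 - 905213) = 1/(37320 - 905213) = 1/(-867893) = -1/867893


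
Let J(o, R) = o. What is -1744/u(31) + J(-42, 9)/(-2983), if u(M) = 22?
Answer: -2600714/32813 ≈ -79.259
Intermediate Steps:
-1744/u(31) + J(-42, 9)/(-2983) = -1744/22 - 42/(-2983) = -1744*1/22 - 42*(-1/2983) = -872/11 + 42/2983 = -2600714/32813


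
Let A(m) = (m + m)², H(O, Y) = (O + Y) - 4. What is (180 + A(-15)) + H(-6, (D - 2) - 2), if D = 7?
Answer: 1073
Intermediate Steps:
H(O, Y) = -4 + O + Y
A(m) = 4*m² (A(m) = (2*m)² = 4*m²)
(180 + A(-15)) + H(-6, (D - 2) - 2) = (180 + 4*(-15)²) + (-4 - 6 + ((7 - 2) - 2)) = (180 + 4*225) + (-4 - 6 + (5 - 2)) = (180 + 900) + (-4 - 6 + 3) = 1080 - 7 = 1073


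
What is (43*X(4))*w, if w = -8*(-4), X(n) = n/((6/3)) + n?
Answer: 8256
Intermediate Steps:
X(n) = 3*n/2 (X(n) = n/((6*(⅓))) + n = n/2 + n = 3*n/2)
w = 32
(43*X(4))*w = (43*((3/2)*4))*32 = (43*6)*32 = 258*32 = 8256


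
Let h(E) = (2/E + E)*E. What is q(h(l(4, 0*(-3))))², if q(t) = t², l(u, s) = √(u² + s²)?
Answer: 104976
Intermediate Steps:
l(u, s) = √(s² + u²)
h(E) = E*(E + 2/E) (h(E) = (E + 2/E)*E = E*(E + 2/E))
q(h(l(4, 0*(-3))))² = ((2 + (√((0*(-3))² + 4²))²)²)² = ((2 + (√(0² + 16))²)²)² = ((2 + (√(0 + 16))²)²)² = ((2 + (√16)²)²)² = ((2 + 4²)²)² = ((2 + 16)²)² = (18²)² = 324² = 104976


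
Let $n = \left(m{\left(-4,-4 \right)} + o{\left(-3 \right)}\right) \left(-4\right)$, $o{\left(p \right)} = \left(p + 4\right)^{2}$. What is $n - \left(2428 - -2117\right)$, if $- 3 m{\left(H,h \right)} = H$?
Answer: $- \frac{13663}{3} \approx -4554.3$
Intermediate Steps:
$m{\left(H,h \right)} = - \frac{H}{3}$
$o{\left(p \right)} = \left(4 + p\right)^{2}$
$n = - \frac{28}{3}$ ($n = \left(\left(- \frac{1}{3}\right) \left(-4\right) + \left(4 - 3\right)^{2}\right) \left(-4\right) = \left(\frac{4}{3} + 1^{2}\right) \left(-4\right) = \left(\frac{4}{3} + 1\right) \left(-4\right) = \frac{7}{3} \left(-4\right) = - \frac{28}{3} \approx -9.3333$)
$n - \left(2428 - -2117\right) = - \frac{28}{3} - \left(2428 - -2117\right) = - \frac{28}{3} - \left(2428 + 2117\right) = - \frac{28}{3} - 4545 = - \frac{13663}{3}$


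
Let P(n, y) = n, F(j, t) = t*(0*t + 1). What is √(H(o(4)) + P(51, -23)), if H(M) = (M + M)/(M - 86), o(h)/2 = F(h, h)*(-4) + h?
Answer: √155595/55 ≈ 7.1719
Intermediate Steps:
F(j, t) = t (F(j, t) = t*(0 + 1) = t*1 = t)
o(h) = -6*h (o(h) = 2*(h*(-4) + h) = 2*(-4*h + h) = 2*(-3*h) = -6*h)
H(M) = 2*M/(-86 + M) (H(M) = (2*M)/(-86 + M) = 2*M/(-86 + M))
√(H(o(4)) + P(51, -23)) = √(2*(-6*4)/(-86 - 6*4) + 51) = √(2*(-24)/(-86 - 24) + 51) = √(2*(-24)/(-110) + 51) = √(2*(-24)*(-1/110) + 51) = √(24/55 + 51) = √(2829/55) = √155595/55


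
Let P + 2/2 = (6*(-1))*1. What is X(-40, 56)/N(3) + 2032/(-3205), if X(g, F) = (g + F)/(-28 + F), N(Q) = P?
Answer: -112388/157045 ≈ -0.71564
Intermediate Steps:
P = -7 (P = -1 + (6*(-1))*1 = -1 - 6*1 = -1 - 6 = -7)
N(Q) = -7
X(g, F) = (F + g)/(-28 + F)
X(-40, 56)/N(3) + 2032/(-3205) = ((56 - 40)/(-28 + 56))/(-7) + 2032/(-3205) = (16/28)*(-⅐) + 2032*(-1/3205) = ((1/28)*16)*(-⅐) - 2032/3205 = (4/7)*(-⅐) - 2032/3205 = -4/49 - 2032/3205 = -112388/157045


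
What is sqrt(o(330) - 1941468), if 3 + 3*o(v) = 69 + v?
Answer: 6*I*sqrt(53926) ≈ 1393.3*I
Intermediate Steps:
o(v) = 22 + v/3 (o(v) = -1 + (69 + v)/3 = -1 + (23 + v/3) = 22 + v/3)
sqrt(o(330) - 1941468) = sqrt((22 + (1/3)*330) - 1941468) = sqrt((22 + 110) - 1941468) = sqrt(132 - 1941468) = sqrt(-1941336) = 6*I*sqrt(53926)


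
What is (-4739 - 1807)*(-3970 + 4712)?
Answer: -4857132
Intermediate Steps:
(-4739 - 1807)*(-3970 + 4712) = -6546*742 = -4857132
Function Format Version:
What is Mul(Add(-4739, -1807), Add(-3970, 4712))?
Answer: -4857132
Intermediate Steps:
Mul(Add(-4739, -1807), Add(-3970, 4712)) = Mul(-6546, 742) = -4857132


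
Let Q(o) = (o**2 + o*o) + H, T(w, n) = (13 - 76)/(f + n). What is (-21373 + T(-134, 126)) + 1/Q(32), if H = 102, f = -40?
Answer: -22976762/1075 ≈ -21374.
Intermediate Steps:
T(w, n) = -63/(-40 + n) (T(w, n) = (13 - 76)/(-40 + n) = -63/(-40 + n))
Q(o) = 102 + 2*o**2 (Q(o) = (o**2 + o*o) + 102 = (o**2 + o**2) + 102 = 2*o**2 + 102 = 102 + 2*o**2)
(-21373 + T(-134, 126)) + 1/Q(32) = (-21373 - 63/(-40 + 126)) + 1/(102 + 2*32**2) = (-21373 - 63/86) + 1/(102 + 2*1024) = (-21373 - 63*1/86) + 1/(102 + 2048) = (-21373 - 63/86) + 1/2150 = -1838141/86 + 1/2150 = -22976762/1075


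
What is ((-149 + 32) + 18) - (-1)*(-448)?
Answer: -547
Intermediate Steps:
((-149 + 32) + 18) - (-1)*(-448) = (-117 + 18) - 1*448 = -99 - 448 = -547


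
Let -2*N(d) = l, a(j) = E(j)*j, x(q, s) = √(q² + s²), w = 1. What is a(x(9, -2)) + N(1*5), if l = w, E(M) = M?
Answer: 169/2 ≈ 84.500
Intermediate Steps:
l = 1
a(j) = j² (a(j) = j*j = j²)
N(d) = -½ (N(d) = -½*1 = -½)
a(x(9, -2)) + N(1*5) = (√(9² + (-2)²))² - ½ = (√(81 + 4))² - ½ = (√85)² - ½ = 85 - ½ = 169/2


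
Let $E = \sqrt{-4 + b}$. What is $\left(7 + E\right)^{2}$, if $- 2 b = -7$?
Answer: $\frac{\left(14 + i \sqrt{2}\right)^{2}}{4} \approx 48.5 + 9.8995 i$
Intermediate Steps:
$b = \frac{7}{2}$ ($b = \left(- \frac{1}{2}\right) \left(-7\right) = \frac{7}{2} \approx 3.5$)
$E = \frac{i \sqrt{2}}{2}$ ($E = \sqrt{-4 + \frac{7}{2}} = \sqrt{- \frac{1}{2}} = \frac{i \sqrt{2}}{2} \approx 0.70711 i$)
$\left(7 + E\right)^{2} = \left(7 + \frac{i \sqrt{2}}{2}\right)^{2}$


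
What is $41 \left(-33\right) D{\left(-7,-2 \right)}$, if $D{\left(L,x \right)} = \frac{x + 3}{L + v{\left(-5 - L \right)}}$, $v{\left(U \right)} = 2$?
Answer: $\frac{1353}{5} \approx 270.6$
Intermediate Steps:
$D{\left(L,x \right)} = \frac{3 + x}{2 + L}$ ($D{\left(L,x \right)} = \frac{x + 3}{L + 2} = \frac{3 + x}{2 + L}$)
$41 \left(-33\right) D{\left(-7,-2 \right)} = 41 \left(-33\right) \frac{3 - 2}{2 - 7} = - 1353 \frac{1}{-5} \cdot 1 = - 1353 \left(\left(- \frac{1}{5}\right) 1\right) = \left(-1353\right) \left(- \frac{1}{5}\right) = \frac{1353}{5}$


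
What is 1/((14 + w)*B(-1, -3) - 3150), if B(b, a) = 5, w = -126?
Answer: -1/3710 ≈ -0.00026954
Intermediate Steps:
1/((14 + w)*B(-1, -3) - 3150) = 1/((14 - 126)*5 - 3150) = 1/(-112*5 - 3150) = 1/(-560 - 3150) = 1/(-3710) = -1/3710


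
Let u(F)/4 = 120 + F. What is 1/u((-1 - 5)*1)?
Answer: 1/456 ≈ 0.0021930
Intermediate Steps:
u(F) = 480 + 4*F (u(F) = 4*(120 + F) = 480 + 4*F)
1/u((-1 - 5)*1) = 1/(480 + 4*((-1 - 5)*1)) = 1/(480 + 4*(-6*1)) = 1/(480 + 4*(-6)) = 1/(480 - 24) = 1/456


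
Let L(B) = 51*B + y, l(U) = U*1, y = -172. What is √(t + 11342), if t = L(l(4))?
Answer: 11*√94 ≈ 106.65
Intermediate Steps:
l(U) = U
L(B) = -172 + 51*B (L(B) = 51*B - 172 = -172 + 51*B)
t = 32 (t = -172 + 51*4 = -172 + 204 = 32)
√(t + 11342) = √(32 + 11342) = √11374 = 11*√94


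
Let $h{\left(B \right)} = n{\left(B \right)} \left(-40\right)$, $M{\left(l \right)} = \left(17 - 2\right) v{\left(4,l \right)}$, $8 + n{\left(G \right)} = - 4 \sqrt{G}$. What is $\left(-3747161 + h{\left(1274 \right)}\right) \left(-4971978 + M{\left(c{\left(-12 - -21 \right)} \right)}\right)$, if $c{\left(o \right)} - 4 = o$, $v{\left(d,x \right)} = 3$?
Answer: $18629042413653 - 5568564960 \sqrt{26} \approx 1.8601 \cdot 10^{13}$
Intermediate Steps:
$n{\left(G \right)} = -8 - 4 \sqrt{G}$
$c{\left(o \right)} = 4 + o$
$M{\left(l \right)} = 45$ ($M{\left(l \right)} = \left(17 - 2\right) 3 = 15 \cdot 3 = 45$)
$h{\left(B \right)} = 320 + 160 \sqrt{B}$ ($h{\left(B \right)} = \left(-8 - 4 \sqrt{B}\right) \left(-40\right) = 320 + 160 \sqrt{B}$)
$\left(-3747161 + h{\left(1274 \right)}\right) \left(-4971978 + M{\left(c{\left(-12 - -21 \right)} \right)}\right) = \left(-3747161 + \left(320 + 160 \sqrt{1274}\right)\right) \left(-4971978 + 45\right) = \left(-3747161 + \left(320 + 160 \cdot 7 \sqrt{26}\right)\right) \left(-4971933\right) = \left(-3747161 + \left(320 + 1120 \sqrt{26}\right)\right) \left(-4971933\right) = \left(-3746841 + 1120 \sqrt{26}\right) \left(-4971933\right) = 18629042413653 - 5568564960 \sqrt{26}$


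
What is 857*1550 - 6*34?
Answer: 1328146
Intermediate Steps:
857*1550 - 6*34 = 1328350 - 204 = 1328146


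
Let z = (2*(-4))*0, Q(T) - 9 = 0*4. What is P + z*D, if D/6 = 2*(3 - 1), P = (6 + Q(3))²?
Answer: 225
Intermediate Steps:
Q(T) = 9 (Q(T) = 9 + 0*4 = 9 + 0 = 9)
P = 225 (P = (6 + 9)² = 15² = 225)
z = 0 (z = -8*0 = 0)
D = 24 (D = 6*(2*(3 - 1)) = 6*(2*2) = 6*4 = 24)
P + z*D = 225 + 0*24 = 225 + 0 = 225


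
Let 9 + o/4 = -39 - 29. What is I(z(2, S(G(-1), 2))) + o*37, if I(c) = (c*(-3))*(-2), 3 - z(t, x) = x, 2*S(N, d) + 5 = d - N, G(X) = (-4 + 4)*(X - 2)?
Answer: -11369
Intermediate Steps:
o = -308 (o = -36 + 4*(-39 - 29) = -36 + 4*(-68) = -36 - 272 = -308)
G(X) = 0 (G(X) = 0*(-2 + X) = 0)
S(N, d) = -5/2 + d/2 - N/2 (S(N, d) = -5/2 + (d - N)/2 = -5/2 + (d/2 - N/2) = -5/2 + d/2 - N/2)
z(t, x) = 3 - x
I(c) = 6*c (I(c) = -3*c*(-2) = 6*c)
I(z(2, S(G(-1), 2))) + o*37 = 6*(3 - (-5/2 + (½)*2 - ½*0)) - 308*37 = 6*(3 - (-5/2 + 1 + 0)) - 11396 = 6*(3 - 1*(-3/2)) - 11396 = 6*(3 + 3/2) - 11396 = 6*(9/2) - 11396 = 27 - 11396 = -11369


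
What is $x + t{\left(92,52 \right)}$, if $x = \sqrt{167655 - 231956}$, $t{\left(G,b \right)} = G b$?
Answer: $4784 + i \sqrt{64301} \approx 4784.0 + 253.58 i$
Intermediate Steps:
$x = i \sqrt{64301}$ ($x = \sqrt{-64301} = i \sqrt{64301} \approx 253.58 i$)
$x + t{\left(92,52 \right)} = i \sqrt{64301} + 92 \cdot 52 = i \sqrt{64301} + 4784 = 4784 + i \sqrt{64301}$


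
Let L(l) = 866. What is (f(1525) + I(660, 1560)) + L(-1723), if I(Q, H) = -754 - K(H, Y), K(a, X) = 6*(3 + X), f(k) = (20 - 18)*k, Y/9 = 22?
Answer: 1956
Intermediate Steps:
Y = 198 (Y = 9*22 = 198)
f(k) = 2*k
K(a, X) = 18 + 6*X
I(Q, H) = -1960 (I(Q, H) = -754 - (18 + 6*198) = -754 - (18 + 1188) = -754 - 1*1206 = -754 - 1206 = -1960)
(f(1525) + I(660, 1560)) + L(-1723) = (2*1525 - 1960) + 866 = (3050 - 1960) + 866 = 1090 + 866 = 1956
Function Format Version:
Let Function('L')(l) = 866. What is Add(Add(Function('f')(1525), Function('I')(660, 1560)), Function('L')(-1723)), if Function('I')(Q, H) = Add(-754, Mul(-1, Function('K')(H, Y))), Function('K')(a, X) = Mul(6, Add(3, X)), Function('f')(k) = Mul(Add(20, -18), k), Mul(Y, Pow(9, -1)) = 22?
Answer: 1956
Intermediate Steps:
Y = 198 (Y = Mul(9, 22) = 198)
Function('f')(k) = Mul(2, k)
Function('K')(a, X) = Add(18, Mul(6, X))
Function('I')(Q, H) = -1960 (Function('I')(Q, H) = Add(-754, Mul(-1, Add(18, Mul(6, 198)))) = Add(-754, Mul(-1, Add(18, 1188))) = Add(-754, Mul(-1, 1206)) = Add(-754, -1206) = -1960)
Add(Add(Function('f')(1525), Function('I')(660, 1560)), Function('L')(-1723)) = Add(Add(Mul(2, 1525), -1960), 866) = Add(Add(3050, -1960), 866) = Add(1090, 866) = 1956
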